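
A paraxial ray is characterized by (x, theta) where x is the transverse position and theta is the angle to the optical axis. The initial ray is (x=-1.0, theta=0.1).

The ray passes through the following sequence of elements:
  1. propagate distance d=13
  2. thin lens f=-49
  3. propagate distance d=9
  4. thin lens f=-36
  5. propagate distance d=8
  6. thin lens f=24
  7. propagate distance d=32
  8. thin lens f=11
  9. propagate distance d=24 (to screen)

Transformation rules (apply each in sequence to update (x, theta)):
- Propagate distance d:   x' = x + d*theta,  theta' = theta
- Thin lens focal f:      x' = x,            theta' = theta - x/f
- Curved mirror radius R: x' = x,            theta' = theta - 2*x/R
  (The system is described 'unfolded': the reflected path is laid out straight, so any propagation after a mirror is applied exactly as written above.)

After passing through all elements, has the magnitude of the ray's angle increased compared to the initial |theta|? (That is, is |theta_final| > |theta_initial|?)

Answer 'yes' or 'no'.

Answer: yes

Derivation:
Initial: x=-1.0000 theta=0.1000
After 1 (propagate distance d=13): x=0.3000 theta=0.1000
After 2 (thin lens f=-49): x=0.3000 theta=26/245 (≈0.1061)
After 3 (propagate distance d=9): x=123/98 (≈1.2551) theta=26/245 (≈0.1061)
After 4 (thin lens f=-36): x=123/98 (≈1.2551) theta=829/5880 (≈0.1410)
After 5 (propagate distance d=8): x=3503/1470 (≈2.3830) theta=829/5880 (≈0.1410)
After 6 (thin lens f=24): x=3503/1470 (≈2.3830) theta=1471/35280 (≈0.0417)
After 7 (propagate distance d=32): x=16393/4410 (≈3.7172) theta=1471/35280 (≈0.0417)
After 8 (thin lens f=11): x=16393/4410 (≈3.7172) theta=-38321/129360 (≈-0.2962)
After 9 (propagate distance d=24 (to screen)): x=-82283/24255 (≈-3.3924) theta=-38321/129360 (≈-0.2962)
|theta_initial|=0.1000 |theta_final|=38321/129360 (≈0.2962) -> increased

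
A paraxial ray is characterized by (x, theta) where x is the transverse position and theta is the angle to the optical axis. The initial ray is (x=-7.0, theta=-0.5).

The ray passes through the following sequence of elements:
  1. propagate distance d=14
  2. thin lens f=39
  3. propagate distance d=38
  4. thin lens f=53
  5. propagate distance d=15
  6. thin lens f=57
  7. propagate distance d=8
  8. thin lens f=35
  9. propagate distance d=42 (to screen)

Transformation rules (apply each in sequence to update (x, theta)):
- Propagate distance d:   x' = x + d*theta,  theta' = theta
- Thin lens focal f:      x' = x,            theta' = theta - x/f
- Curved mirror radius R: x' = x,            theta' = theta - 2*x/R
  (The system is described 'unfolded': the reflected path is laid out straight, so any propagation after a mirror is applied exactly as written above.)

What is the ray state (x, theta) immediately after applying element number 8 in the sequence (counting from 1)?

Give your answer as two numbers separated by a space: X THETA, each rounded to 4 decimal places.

Initial: x=-7.0000 theta=-0.5000
After 1 (propagate distance d=14): x=-14.0000 theta=-0.5000
After 2 (thin lens f=39): x=-14.0000 theta=-11/78 (≈-0.1410)
After 3 (propagate distance d=38): x=-755/39 (≈-19.3590) theta=-11/78 (≈-0.1410)
After 4 (thin lens f=53): x=-755/39 (≈-19.3590) theta=309/1378 (≈0.2242)
After 5 (propagate distance d=15): x=-66125/4134 (≈-15.9954) theta=309/1378 (≈0.2242)
After 6 (thin lens f=57): x=-66125/4134 (≈-15.9954) theta=59482/117819 (≈0.5049)
After 7 (propagate distance d=8): x=-2817413/235638 (≈-11.9565) theta=59482/117819 (≈0.5049)
After 8 (thin lens f=35): x=-2817413/235638 (≈-11.9565) theta=2327051/2749110 (≈0.8465)
Rounded to 4 decimal places: x = -11.9565, theta = 0.8465

Answer: -11.9565 0.8465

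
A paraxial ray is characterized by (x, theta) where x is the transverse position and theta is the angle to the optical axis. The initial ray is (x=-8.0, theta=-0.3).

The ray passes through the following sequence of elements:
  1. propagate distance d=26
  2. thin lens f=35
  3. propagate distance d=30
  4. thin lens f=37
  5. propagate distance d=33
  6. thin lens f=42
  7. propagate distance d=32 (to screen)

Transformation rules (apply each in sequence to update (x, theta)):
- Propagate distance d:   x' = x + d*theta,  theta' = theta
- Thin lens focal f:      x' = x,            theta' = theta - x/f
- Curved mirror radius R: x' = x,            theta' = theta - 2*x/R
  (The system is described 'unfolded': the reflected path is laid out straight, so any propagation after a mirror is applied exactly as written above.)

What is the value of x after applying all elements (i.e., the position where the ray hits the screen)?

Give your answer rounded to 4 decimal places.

Answer: 15.4817

Derivation:
Initial: x=-8.0000 theta=-0.3000
After 1 (propagate distance d=26): x=-15.8000 theta=-0.3000
After 2 (thin lens f=35): x=-15.8000 theta=53/350 (≈0.1514)
After 3 (propagate distance d=30): x=-394/35 (≈-11.2571) theta=53/350 (≈0.1514)
After 4 (thin lens f=37): x=-394/35 (≈-11.2571) theta=843/1850 (≈0.4557)
After 5 (propagate distance d=33): x=48953/12950 (≈3.7802) theta=843/1850 (≈0.4557)
After 6 (thin lens f=42): x=48953/12950 (≈3.7802) theta=198889/543900 (≈0.3657)
After 7 (propagate distance d=32 (to screen)): x=4210237/271950 (≈15.4817) theta=198889/543900 (≈0.3657)
Rounded to 4 decimal places: x = 15.4817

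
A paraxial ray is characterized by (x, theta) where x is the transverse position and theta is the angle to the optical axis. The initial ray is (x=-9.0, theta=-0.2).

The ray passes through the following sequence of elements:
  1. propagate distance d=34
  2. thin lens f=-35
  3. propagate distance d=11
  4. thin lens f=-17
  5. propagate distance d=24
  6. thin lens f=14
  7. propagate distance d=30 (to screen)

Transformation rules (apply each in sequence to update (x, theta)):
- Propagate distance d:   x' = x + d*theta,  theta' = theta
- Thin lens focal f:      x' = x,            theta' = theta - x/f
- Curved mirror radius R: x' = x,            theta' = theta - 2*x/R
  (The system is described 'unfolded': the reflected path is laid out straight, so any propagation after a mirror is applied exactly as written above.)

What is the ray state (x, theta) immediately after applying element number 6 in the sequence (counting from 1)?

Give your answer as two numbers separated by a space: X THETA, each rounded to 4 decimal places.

Initial: x=-9.0000 theta=-0.2000
After 1 (propagate distance d=34): x=-15.8000 theta=-0.2000
After 2 (thin lens f=-35): x=-15.8000 theta=-114/175 (≈-0.6514)
After 3 (propagate distance d=11): x=-4019/175 (≈-22.9657) theta=-114/175 (≈-0.6514)
After 4 (thin lens f=-17): x=-4019/175 (≈-22.9657) theta=-851/425 (≈-2.0024)
After 5 (propagate distance d=24): x=-211291/2975 (≈-71.0222) theta=-851/425 (≈-2.0024)
After 6 (thin lens f=14): x=-211291/2975 (≈-71.0222) theta=127893/41650 (≈3.0707)
Rounded to 4 decimal places: x = -71.0222, theta = 3.0707

Answer: -71.0222 3.0707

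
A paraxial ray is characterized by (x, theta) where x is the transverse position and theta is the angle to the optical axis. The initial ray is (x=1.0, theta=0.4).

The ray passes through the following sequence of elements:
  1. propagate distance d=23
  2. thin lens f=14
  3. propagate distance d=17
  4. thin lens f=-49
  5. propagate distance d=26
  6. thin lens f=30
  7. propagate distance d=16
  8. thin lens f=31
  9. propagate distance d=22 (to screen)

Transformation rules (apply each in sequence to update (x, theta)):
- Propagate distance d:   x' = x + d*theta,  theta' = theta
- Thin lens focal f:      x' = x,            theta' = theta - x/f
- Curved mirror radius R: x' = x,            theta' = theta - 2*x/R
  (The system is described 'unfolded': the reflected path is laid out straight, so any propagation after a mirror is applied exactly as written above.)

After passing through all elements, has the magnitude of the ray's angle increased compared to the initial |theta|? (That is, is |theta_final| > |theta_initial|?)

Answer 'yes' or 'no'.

Initial: x=1.0000 theta=0.4000
After 1 (propagate distance d=23): x=10.2000 theta=0.4000
After 2 (thin lens f=14): x=10.2000 theta=-23/70 (≈-0.3286)
After 3 (propagate distance d=17): x=323/70 (≈4.6143) theta=-23/70 (≈-0.3286)
After 4 (thin lens f=-49): x=323/70 (≈4.6143) theta=-402/1715 (≈-0.2344)
After 5 (propagate distance d=26): x=-5077/3430 (≈-1.4802) theta=-402/1715 (≈-0.2344)
After 6 (thin lens f=30): x=-5077/3430 (≈-1.4802) theta=-19043/102900 (≈-0.1851)
After 7 (propagate distance d=16): x=-228499/51450 (≈-4.4412) theta=-19043/102900 (≈-0.1851)
After 8 (thin lens f=31): x=-228499/51450 (≈-4.4412) theta=-8889/212660 (≈-0.0418)
After 9 (propagate distance d=22 (to screen)): x=-4275077/797475 (≈-5.3608) theta=-8889/212660 (≈-0.0418)
|theta_initial|=0.4000 |theta_final|=8889/212660 (≈0.0418) -> not increased

Answer: no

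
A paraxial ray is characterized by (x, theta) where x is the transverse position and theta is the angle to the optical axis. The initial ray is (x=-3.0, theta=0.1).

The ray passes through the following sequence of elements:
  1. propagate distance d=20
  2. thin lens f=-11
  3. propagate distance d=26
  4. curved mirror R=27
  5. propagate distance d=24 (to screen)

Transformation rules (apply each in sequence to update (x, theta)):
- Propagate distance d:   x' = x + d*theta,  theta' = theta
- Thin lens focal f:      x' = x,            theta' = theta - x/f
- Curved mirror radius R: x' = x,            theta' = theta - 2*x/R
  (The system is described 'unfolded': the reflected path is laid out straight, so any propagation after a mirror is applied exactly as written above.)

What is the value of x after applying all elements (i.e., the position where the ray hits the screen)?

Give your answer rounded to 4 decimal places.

Answer: 0.8121

Derivation:
Initial: x=-3.0000 theta=0.1000
After 1 (propagate distance d=20): x=-1.0000 theta=0.1000
After 2 (thin lens f=-11): x=-1.0000 theta=1/110 (≈0.0091)
After 3 (propagate distance d=26): x=-42/55 (≈-0.7636) theta=1/110 (≈0.0091)
After 4 (curved mirror R=27): x=-42/55 (≈-0.7636) theta=13/198 (≈0.0657)
After 5 (propagate distance d=24 (to screen)): x=134/165 (≈0.8121) theta=13/198 (≈0.0657)
Rounded to 4 decimal places: x = 0.8121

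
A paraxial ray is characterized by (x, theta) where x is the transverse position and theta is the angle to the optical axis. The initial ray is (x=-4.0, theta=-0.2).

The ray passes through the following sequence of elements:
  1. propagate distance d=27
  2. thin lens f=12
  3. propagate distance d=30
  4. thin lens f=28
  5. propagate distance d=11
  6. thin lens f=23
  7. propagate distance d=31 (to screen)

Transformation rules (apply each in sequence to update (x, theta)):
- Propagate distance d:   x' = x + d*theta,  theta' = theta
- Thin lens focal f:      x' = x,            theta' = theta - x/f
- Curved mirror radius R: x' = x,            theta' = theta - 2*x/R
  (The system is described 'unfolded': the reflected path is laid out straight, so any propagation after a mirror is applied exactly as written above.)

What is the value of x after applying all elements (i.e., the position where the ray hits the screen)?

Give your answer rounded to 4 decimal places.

Initial: x=-4.0000 theta=-0.2000
After 1 (propagate distance d=27): x=-9.4000 theta=-0.2000
After 2 (thin lens f=12): x=-9.4000 theta=7/12 (≈0.5833)
After 3 (propagate distance d=30): x=8.1000 theta=7/12 (≈0.5833)
After 4 (thin lens f=28): x=8.1000 theta=247/840 (≈0.2940)
After 5 (propagate distance d=11): x=9521/840 (≈11.3345) theta=247/840 (≈0.2940)
After 6 (thin lens f=23): x=9521/840 (≈11.3345) theta=-32/161 (≈-0.1988)
After 7 (propagate distance d=31 (to screen)): x=99943/19320 (≈5.1730) theta=-32/161 (≈-0.1988)
Rounded to 4 decimal places: x = 5.1730

Answer: 5.1730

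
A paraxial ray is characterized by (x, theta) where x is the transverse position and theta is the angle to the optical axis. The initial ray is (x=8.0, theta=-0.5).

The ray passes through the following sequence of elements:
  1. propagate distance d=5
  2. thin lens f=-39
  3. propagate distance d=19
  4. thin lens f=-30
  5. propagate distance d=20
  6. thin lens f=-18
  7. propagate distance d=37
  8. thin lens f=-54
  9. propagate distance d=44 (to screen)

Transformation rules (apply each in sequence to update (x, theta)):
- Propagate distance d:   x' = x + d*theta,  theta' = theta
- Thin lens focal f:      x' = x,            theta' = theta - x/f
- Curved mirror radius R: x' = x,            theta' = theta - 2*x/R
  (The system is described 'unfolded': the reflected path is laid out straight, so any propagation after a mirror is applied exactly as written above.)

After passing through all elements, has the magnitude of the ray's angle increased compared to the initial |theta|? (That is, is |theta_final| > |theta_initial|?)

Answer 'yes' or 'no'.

Answer: yes

Derivation:
Initial: x=8.0000 theta=-0.5000
After 1 (propagate distance d=5): x=5.5000 theta=-0.5000
After 2 (thin lens f=-39): x=5.5000 theta=-14/39 (≈-0.3590)
After 3 (propagate distance d=19): x=-103/78 (≈-1.3205) theta=-14/39 (≈-0.3590)
After 4 (thin lens f=-30): x=-103/78 (≈-1.3205) theta=-943/2340 (≈-0.4030)
After 5 (propagate distance d=20): x=-2195/234 (≈-9.3803) theta=-943/2340 (≈-0.4030)
After 6 (thin lens f=-18): x=-2195/234 (≈-9.3803) theta=-9731/10530 (≈-0.9241)
After 7 (propagate distance d=37): x=-17647/405 (≈-43.5728) theta=-9731/10530 (≈-0.9241)
After 8 (thin lens f=-54): x=-17647/405 (≈-43.5728) theta=-246074/142155 (≈-1.7310)
After 9 (propagate distance d=44 (to screen)): x=-17021353/142155 (≈-119.7380) theta=-246074/142155 (≈-1.7310)
|theta_initial|=0.5000 |theta_final|=246074/142155 (≈1.7310) -> increased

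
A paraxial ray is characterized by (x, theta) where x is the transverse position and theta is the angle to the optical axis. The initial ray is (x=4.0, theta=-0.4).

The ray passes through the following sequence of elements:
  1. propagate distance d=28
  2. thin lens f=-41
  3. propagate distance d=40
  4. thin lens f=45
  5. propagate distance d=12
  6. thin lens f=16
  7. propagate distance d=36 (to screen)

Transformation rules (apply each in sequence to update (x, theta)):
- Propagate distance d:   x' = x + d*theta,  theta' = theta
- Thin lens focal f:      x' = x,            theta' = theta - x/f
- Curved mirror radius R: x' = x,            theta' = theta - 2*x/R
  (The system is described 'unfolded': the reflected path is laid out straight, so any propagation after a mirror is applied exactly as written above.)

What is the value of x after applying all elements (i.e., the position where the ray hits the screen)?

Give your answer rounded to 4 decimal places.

Answer: 39.7974

Derivation:
Initial: x=4.0000 theta=-0.4000
After 1 (propagate distance d=28): x=-7.2000 theta=-0.4000
After 2 (thin lens f=-41): x=-7.2000 theta=-118/205 (≈-0.5756)
After 3 (propagate distance d=40): x=-6196/205 (≈-30.2244) theta=-118/205 (≈-0.5756)
After 4 (thin lens f=45): x=-6196/205 (≈-30.2244) theta=886/9225 (≈0.0960)
After 5 (propagate distance d=12): x=-89396/3075 (≈-29.0719) theta=886/9225 (≈0.0960)
After 6 (thin lens f=16): x=-89396/3075 (≈-29.0719) theta=70591/36900 (≈1.9130)
After 7 (propagate distance d=36 (to screen)): x=122377/3075 (≈39.7974) theta=70591/36900 (≈1.9130)
Rounded to 4 decimal places: x = 39.7974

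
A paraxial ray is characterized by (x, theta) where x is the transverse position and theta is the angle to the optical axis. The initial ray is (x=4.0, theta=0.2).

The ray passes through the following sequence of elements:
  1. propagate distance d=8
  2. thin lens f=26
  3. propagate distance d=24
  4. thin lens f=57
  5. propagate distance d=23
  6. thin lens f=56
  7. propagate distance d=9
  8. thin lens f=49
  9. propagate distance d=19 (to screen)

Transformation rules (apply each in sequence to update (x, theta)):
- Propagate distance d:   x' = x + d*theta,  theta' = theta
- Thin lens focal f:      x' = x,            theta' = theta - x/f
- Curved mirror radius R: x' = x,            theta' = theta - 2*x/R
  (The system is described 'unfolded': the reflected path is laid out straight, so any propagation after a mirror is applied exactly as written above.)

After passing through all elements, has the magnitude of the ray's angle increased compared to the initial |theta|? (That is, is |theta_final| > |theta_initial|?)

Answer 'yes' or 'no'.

Initial: x=4.0000 theta=0.2000
After 1 (propagate distance d=8): x=5.6000 theta=0.2000
After 2 (thin lens f=26): x=5.6000 theta=-1/65 (≈-0.0154)
After 3 (propagate distance d=24): x=68/13 (≈5.2308) theta=-1/65 (≈-0.0154)
After 4 (thin lens f=57): x=68/13 (≈5.2308) theta=-397/3705 (≈-0.1072)
After 5 (propagate distance d=23): x=10249/3705 (≈2.7663) theta=-397/3705 (≈-0.1072)
After 6 (thin lens f=56): x=10249/3705 (≈2.7663) theta=-10827/69160 (≈-0.1566)
After 7 (propagate distance d=9): x=56323/41496 (≈1.3573) theta=-10827/69160 (≈-0.1566)
After 8 (thin lens f=49): x=56323/41496 (≈1.3573) theta=-234148/1270815 (≈-0.1843)
After 9 (propagate distance d=19 (to screen)): x=-7263787/3388840 (≈-2.1434) theta=-234148/1270815 (≈-0.1843)
|theta_initial|=0.2000 |theta_final|=234148/1270815 (≈0.1843) -> not increased

Answer: no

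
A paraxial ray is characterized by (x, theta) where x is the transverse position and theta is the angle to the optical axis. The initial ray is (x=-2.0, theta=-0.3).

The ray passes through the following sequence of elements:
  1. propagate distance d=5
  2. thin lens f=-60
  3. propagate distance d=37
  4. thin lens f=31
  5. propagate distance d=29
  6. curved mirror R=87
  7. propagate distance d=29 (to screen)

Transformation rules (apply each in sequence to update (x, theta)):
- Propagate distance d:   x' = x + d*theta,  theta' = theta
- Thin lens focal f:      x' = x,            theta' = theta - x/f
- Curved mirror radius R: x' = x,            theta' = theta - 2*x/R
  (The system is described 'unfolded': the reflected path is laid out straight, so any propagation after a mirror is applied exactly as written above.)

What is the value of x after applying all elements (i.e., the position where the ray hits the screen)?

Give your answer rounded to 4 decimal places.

Answer: 1.4612

Derivation:
Initial: x=-2.0000 theta=-0.3000
After 1 (propagate distance d=5): x=-3.5000 theta=-0.3000
After 2 (thin lens f=-60): x=-3.5000 theta=-43/120 (≈-0.3583)
After 3 (propagate distance d=37): x=-2011/120 (≈-16.7583) theta=-43/120 (≈-0.3583)
After 4 (thin lens f=31): x=-2011/120 (≈-16.7583) theta=113/620 (≈0.1823)
After 5 (propagate distance d=29): x=-42679/3720 (≈-11.4728) theta=113/620 (≈0.1823)
After 6 (curved mirror R=87): x=-42679/3720 (≈-11.4728) theta=18043/40455 (≈0.4460)
After 7 (propagate distance d=29 (to screen)): x=16307/11160 (≈1.4612) theta=18043/40455 (≈0.4460)
Rounded to 4 decimal places: x = 1.4612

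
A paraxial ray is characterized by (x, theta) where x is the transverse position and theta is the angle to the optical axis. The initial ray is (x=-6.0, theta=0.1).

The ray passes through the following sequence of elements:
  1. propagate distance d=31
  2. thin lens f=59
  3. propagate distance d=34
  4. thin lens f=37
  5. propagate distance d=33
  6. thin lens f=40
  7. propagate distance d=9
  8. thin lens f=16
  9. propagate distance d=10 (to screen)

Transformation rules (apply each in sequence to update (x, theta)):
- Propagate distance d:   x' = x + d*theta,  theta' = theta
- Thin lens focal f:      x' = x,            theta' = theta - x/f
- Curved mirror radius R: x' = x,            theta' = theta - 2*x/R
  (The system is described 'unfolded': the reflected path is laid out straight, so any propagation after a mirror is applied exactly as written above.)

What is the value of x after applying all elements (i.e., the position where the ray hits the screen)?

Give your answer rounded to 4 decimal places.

Initial: x=-6.0000 theta=0.1000
After 1 (propagate distance d=31): x=-2.9000 theta=0.1000
After 2 (thin lens f=59): x=-2.9000 theta=44/295 (≈0.1492)
After 3 (propagate distance d=34): x=1281/590 (≈2.1712) theta=44/295 (≈0.1492)
After 4 (thin lens f=37): x=1281/590 (≈2.1712) theta=395/4366 (≈0.0905)
After 5 (propagate distance d=33): x=954/185 (≈5.1568) theta=395/4366 (≈0.0905)
After 6 (thin lens f=40): x=954/185 (≈5.1568) theta=-8393/218300 (≈-0.0384)
After 7 (propagate distance d=9): x=1050183/218300 (≈4.8107) theta=-8393/218300 (≈-0.0384)
After 8 (thin lens f=16): x=1050183/218300 (≈4.8107) theta=-1184471/3492800 (≈-0.3391)
After 9 (propagate distance d=10 (to screen)): x=2479109/1746400 (≈1.4196) theta=-1184471/3492800 (≈-0.3391)
Rounded to 4 decimal places: x = 1.4196

Answer: 1.4196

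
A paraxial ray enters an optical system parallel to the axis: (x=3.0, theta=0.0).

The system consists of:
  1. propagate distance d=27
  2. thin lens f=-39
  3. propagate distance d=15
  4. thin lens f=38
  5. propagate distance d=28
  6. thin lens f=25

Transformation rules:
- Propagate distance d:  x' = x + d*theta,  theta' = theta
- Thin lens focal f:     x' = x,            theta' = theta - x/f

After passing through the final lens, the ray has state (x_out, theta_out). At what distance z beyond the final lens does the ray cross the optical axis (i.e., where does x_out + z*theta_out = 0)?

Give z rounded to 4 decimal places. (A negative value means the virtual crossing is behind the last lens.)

Answer: 20.0100

Derivation:
Initial: x=3.0000 theta=0.0000
After 1 (propagate distance d=27): x=3.0000 theta=0.0000
After 2 (thin lens f=-39): x=3.0000 theta=1/13 (≈0.0769)
After 3 (propagate distance d=15): x=54/13 (≈4.1538) theta=1/13 (≈0.0769)
After 4 (thin lens f=38): x=54/13 (≈4.1538) theta=-8/247 (≈-0.0324)
After 5 (propagate distance d=28): x=802/247 (≈3.2470) theta=-8/247 (≈-0.0324)
After 6 (thin lens f=25): x=802/247 (≈3.2470) theta=-1002/6175 (≈-0.1623)
z_focus = -x_out/theta_out = -(802/247)/(-1002/6175) = 10025/501 ≈ 20.0100
Rounded to 4 decimal places: z = 20.0100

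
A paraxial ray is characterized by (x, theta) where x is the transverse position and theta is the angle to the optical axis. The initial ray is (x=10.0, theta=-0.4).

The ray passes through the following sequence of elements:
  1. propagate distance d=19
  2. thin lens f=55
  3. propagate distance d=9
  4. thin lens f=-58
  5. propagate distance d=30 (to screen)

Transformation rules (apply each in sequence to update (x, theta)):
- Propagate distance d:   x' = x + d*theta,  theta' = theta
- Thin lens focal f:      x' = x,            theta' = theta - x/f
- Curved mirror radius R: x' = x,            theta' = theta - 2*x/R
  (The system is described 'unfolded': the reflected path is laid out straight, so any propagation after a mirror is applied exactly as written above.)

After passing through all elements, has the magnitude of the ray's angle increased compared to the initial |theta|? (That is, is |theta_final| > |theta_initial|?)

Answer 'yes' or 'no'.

Answer: yes

Derivation:
Initial: x=10.0000 theta=-0.4000
After 1 (propagate distance d=19): x=2.4000 theta=-0.4000
After 2 (thin lens f=55): x=2.4000 theta=-122/275 (≈-0.4436)
After 3 (propagate distance d=9): x=-438/275 (≈-1.5927) theta=-122/275 (≈-0.4436)
After 4 (thin lens f=-58): x=-438/275 (≈-1.5927) theta=-3757/7975 (≈-0.4711)
After 5 (propagate distance d=30 (to screen)): x=-125412/7975 (≈-15.7256) theta=-3757/7975 (≈-0.4711)
|theta_initial|=0.4000 |theta_final|=3757/7975 (≈0.4711) -> increased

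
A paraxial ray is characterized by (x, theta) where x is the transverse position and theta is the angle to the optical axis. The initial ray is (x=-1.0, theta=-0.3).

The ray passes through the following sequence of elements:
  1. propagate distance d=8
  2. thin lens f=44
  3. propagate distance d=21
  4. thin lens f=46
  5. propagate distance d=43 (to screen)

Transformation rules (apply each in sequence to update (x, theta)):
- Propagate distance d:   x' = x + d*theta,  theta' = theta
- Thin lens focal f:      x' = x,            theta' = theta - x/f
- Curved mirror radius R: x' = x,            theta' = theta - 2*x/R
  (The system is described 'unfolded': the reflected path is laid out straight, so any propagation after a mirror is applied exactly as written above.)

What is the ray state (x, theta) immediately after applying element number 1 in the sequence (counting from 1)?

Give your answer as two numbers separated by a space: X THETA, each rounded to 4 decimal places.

Initial: x=-1.0000 theta=-0.3000
After 1 (propagate distance d=8): x=-3.4000 theta=-0.3000
Rounded to 4 decimal places: x = -3.4000, theta = -0.3000

Answer: -3.4000 -0.3000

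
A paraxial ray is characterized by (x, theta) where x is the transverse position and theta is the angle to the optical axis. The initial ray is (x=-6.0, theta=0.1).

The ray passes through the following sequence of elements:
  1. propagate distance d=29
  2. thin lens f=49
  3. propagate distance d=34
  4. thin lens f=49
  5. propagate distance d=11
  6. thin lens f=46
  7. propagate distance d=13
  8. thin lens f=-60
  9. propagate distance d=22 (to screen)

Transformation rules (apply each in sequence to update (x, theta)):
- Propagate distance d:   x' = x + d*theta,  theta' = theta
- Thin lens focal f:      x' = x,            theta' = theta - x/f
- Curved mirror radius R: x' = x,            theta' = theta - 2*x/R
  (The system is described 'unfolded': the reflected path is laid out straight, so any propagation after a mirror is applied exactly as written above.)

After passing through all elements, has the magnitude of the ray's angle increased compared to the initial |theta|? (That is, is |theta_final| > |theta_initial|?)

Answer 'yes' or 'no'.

Initial: x=-6.0000 theta=0.1000
After 1 (propagate distance d=29): x=-3.1000 theta=0.1000
After 2 (thin lens f=49): x=-3.1000 theta=8/49 (≈0.1633)
After 3 (propagate distance d=34): x=1201/490 (≈2.4510) theta=8/49 (≈0.1633)
After 4 (thin lens f=49): x=1201/490 (≈2.4510) theta=2719/24010 (≈0.1132)
After 5 (propagate distance d=11): x=44379/12005 (≈3.6967) theta=2719/24010 (≈0.1132)
After 6 (thin lens f=46): x=44379/12005 (≈3.6967) theta=1297/39445 (≈0.0329)
After 7 (propagate distance d=13): x=1138744/276115 (≈4.1242) theta=1297/39445 (≈0.0329)
After 8 (thin lens f=-60): x=1138744/276115 (≈4.1242) theta=420871/4141725 (≈0.1016)
After 9 (propagate distance d=22 (to screen)): x=26340322/4141725 (≈6.3597) theta=420871/4141725 (≈0.1016)
|theta_initial|=0.1000 |theta_final|=420871/4141725 (≈0.1016) -> increased

Answer: yes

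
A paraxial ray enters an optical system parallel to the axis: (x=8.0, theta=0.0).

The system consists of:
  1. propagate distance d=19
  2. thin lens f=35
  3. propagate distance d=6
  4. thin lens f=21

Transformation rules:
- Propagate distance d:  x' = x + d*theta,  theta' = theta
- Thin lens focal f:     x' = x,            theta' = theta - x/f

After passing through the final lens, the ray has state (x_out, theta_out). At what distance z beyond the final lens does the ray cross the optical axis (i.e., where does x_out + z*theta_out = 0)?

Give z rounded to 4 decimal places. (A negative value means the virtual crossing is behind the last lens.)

Answer: 12.1800

Derivation:
Initial: x=8.0000 theta=0.0000
After 1 (propagate distance d=19): x=8.0000 theta=0.0000
After 2 (thin lens f=35): x=8.0000 theta=-8/35 (≈-0.2286)
After 3 (propagate distance d=6): x=232/35 (≈6.6286) theta=-8/35 (≈-0.2286)
After 4 (thin lens f=21): x=232/35 (≈6.6286) theta=-80/147 (≈-0.5442)
z_focus = -x_out/theta_out = -(232/35)/(-80/147) = 12.1800
Rounded to 4 decimal places: z = 12.1800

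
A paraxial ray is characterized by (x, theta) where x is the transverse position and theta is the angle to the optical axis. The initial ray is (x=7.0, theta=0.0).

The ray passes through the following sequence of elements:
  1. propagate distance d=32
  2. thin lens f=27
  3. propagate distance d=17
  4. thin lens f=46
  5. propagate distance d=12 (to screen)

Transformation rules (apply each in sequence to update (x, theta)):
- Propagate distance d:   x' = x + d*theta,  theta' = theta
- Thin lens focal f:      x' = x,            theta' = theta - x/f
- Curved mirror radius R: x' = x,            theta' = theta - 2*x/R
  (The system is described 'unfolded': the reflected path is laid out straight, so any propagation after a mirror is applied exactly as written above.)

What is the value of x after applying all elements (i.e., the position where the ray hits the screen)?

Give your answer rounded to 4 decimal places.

Answer: -1.1948

Derivation:
Initial: x=7.0000 theta=0.0000
After 1 (propagate distance d=32): x=7.0000 theta=0.0000
After 2 (thin lens f=27): x=7.0000 theta=-7/27 (≈-0.2593)
After 3 (propagate distance d=17): x=70/27 (≈2.5926) theta=-7/27 (≈-0.2593)
After 4 (thin lens f=46): x=70/27 (≈2.5926) theta=-196/621 (≈-0.3156)
After 5 (propagate distance d=12 (to screen)): x=-742/621 (≈-1.1948) theta=-196/621 (≈-0.3156)
Rounded to 4 decimal places: x = -1.1948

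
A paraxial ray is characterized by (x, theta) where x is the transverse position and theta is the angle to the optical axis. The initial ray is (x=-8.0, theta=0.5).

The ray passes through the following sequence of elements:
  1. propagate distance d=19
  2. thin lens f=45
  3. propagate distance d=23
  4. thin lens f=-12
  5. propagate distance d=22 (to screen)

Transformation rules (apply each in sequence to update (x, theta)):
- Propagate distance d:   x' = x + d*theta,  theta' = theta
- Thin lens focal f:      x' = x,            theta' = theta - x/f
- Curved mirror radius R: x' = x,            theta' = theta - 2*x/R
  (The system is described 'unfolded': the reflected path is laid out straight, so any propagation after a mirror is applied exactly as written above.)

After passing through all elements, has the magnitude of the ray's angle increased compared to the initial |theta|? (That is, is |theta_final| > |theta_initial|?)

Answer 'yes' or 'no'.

Initial: x=-8.0000 theta=0.5000
After 1 (propagate distance d=19): x=1.5000 theta=0.5000
After 2 (thin lens f=45): x=1.5000 theta=7/15 (≈0.4667)
After 3 (propagate distance d=23): x=367/30 (≈12.2333) theta=7/15 (≈0.4667)
After 4 (thin lens f=-12): x=367/30 (≈12.2333) theta=107/72 (≈1.4861)
After 5 (propagate distance d=22 (to screen)): x=8087/180 (≈44.9278) theta=107/72 (≈1.4861)
|theta_initial|=0.5000 |theta_final|=107/72 (≈1.4861) -> increased

Answer: yes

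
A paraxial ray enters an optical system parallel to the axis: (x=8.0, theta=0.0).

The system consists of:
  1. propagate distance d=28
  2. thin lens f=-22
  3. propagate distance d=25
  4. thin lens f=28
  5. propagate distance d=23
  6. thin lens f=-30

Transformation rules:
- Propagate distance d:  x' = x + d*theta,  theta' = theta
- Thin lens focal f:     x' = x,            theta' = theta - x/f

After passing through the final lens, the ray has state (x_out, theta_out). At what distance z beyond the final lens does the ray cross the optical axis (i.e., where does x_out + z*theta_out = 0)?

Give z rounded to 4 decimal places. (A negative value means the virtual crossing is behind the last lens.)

Answer: -85.3398

Derivation:
Initial: x=8.0000 theta=0.0000
After 1 (propagate distance d=28): x=8.0000 theta=0.0000
After 2 (thin lens f=-22): x=8.0000 theta=4/11 (≈0.3636)
After 3 (propagate distance d=25): x=188/11 (≈17.0909) theta=4/11 (≈0.3636)
After 4 (thin lens f=28): x=188/11 (≈17.0909) theta=-19/77 (≈-0.2468)
After 5 (propagate distance d=23): x=879/77 (≈11.4156) theta=-19/77 (≈-0.2468)
After 6 (thin lens f=-30): x=879/77 (≈11.4156) theta=103/770 (≈0.1338)
z_focus = -x_out/theta_out = -(879/77)/(103/770) = -8790/103 ≈ -85.3398
Rounded to 4 decimal places: z = -85.3398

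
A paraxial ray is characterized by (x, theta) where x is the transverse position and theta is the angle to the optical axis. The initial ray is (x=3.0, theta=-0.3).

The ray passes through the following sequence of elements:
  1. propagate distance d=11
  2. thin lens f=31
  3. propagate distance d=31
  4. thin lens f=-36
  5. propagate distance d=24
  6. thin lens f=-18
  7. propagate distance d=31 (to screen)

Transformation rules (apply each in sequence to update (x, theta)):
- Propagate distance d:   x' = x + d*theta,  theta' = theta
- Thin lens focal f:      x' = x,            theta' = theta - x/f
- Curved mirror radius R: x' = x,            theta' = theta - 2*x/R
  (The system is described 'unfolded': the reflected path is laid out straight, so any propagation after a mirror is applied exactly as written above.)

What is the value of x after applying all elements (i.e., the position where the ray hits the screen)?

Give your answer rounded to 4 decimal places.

Initial: x=3.0000 theta=-0.3000
After 1 (propagate distance d=11): x=-0.3000 theta=-0.3000
After 2 (thin lens f=31): x=-0.3000 theta=-9/31 (≈-0.2903)
After 3 (propagate distance d=31): x=-9.3000 theta=-9/31 (≈-0.2903)
After 4 (thin lens f=-36): x=-9.3000 theta=-2041/3720 (≈-0.5487)
After 5 (propagate distance d=24): x=-1393/62 (≈-22.4677) theta=-2041/3720 (≈-0.5487)
After 6 (thin lens f=-18): x=-1393/62 (≈-22.4677) theta=-20053/11160 (≈-1.7969)
After 7 (propagate distance d=31 (to screen)): x=-872383/11160 (≈-78.1705) theta=-20053/11160 (≈-1.7969)
Rounded to 4 decimal places: x = -78.1705

Answer: -78.1705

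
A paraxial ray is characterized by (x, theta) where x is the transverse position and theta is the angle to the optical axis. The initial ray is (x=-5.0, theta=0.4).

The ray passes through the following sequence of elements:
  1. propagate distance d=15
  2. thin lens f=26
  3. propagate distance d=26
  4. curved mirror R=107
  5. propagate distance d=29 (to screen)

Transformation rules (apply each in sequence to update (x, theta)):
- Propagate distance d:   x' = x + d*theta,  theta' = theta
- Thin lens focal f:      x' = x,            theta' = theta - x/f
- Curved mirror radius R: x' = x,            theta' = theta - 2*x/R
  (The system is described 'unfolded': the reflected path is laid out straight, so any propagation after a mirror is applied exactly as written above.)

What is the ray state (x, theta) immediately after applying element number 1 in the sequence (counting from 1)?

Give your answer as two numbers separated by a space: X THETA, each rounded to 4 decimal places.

Answer: 1.0000 0.4000

Derivation:
Initial: x=-5.0000 theta=0.4000
After 1 (propagate distance d=15): x=1.0000 theta=0.4000
Rounded to 4 decimal places: x = 1.0000, theta = 0.4000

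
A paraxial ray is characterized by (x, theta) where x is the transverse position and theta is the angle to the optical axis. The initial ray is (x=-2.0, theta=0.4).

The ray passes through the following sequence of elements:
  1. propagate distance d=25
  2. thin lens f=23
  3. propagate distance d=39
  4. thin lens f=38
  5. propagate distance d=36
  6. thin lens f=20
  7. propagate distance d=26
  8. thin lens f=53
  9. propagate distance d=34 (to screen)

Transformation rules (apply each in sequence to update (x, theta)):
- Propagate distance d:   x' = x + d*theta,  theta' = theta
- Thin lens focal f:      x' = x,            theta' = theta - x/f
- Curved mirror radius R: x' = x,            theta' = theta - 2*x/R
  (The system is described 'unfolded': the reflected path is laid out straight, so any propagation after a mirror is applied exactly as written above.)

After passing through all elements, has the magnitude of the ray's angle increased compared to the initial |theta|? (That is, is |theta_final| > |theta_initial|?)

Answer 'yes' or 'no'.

Answer: no

Derivation:
Initial: x=-2.0000 theta=0.4000
After 1 (propagate distance d=25): x=8.0000 theta=0.4000
After 2 (thin lens f=23): x=8.0000 theta=6/115 (≈0.0522)
After 3 (propagate distance d=39): x=1154/115 (≈10.0348) theta=6/115 (≈0.0522)
After 4 (thin lens f=38): x=1154/115 (≈10.0348) theta=-463/2185 (≈-0.2119)
After 5 (propagate distance d=36): x=5258/2185 (≈2.4064) theta=-463/2185 (≈-0.2119)
After 6 (thin lens f=20): x=5258/2185 (≈2.4064) theta=-7259/21850 (≈-0.3322)
After 7 (propagate distance d=26): x=-3583/575 (≈-6.2313) theta=-7259/21850 (≈-0.3322)
After 8 (thin lens f=53): x=-3583/575 (≈-6.2313) theta=-248573/1158050 (≈-0.2146)
After 9 (propagate distance d=34 (to screen)): x=-7833822/579025 (≈-13.5293) theta=-248573/1158050 (≈-0.2146)
|theta_initial|=0.4000 |theta_final|=248573/1158050 (≈0.2146) -> not increased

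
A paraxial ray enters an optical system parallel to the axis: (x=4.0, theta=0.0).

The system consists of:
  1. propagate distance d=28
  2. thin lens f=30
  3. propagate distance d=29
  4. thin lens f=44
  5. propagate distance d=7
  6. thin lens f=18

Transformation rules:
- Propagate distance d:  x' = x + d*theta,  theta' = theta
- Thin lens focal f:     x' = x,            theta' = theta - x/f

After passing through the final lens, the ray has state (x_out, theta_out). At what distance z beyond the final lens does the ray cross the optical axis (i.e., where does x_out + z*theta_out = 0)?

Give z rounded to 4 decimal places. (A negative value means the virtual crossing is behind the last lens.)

Initial: x=4.0000 theta=0.0000
After 1 (propagate distance d=28): x=4.0000 theta=0.0000
After 2 (thin lens f=30): x=4.0000 theta=-2/15 (≈-0.1333)
After 3 (propagate distance d=29): x=2/15 (≈0.1333) theta=-2/15 (≈-0.1333)
After 4 (thin lens f=44): x=2/15 (≈0.1333) theta=-3/22 (≈-0.1364)
After 5 (propagate distance d=7): x=-271/330 (≈-0.8212) theta=-3/22 (≈-0.1364)
After 6 (thin lens f=18): x=-271/330 (≈-0.8212) theta=-49/540 (≈-0.0907)
z_focus = -x_out/theta_out = -(-271/330)/(-49/540) = -4878/539 ≈ -9.0501
Rounded to 4 decimal places: z = -9.0501

Answer: -9.0501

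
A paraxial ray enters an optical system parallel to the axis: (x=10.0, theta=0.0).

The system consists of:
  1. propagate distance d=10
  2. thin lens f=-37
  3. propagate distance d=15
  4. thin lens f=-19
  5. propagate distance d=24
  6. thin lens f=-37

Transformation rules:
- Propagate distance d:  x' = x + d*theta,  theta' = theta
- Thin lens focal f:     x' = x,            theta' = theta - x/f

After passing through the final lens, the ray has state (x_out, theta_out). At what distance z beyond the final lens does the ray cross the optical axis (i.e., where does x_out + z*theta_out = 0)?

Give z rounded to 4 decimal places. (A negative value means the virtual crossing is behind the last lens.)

Answer: -18.7261

Derivation:
Initial: x=10.0000 theta=0.0000
After 1 (propagate distance d=10): x=10.0000 theta=0.0000
After 2 (thin lens f=-37): x=10.0000 theta=10/37 (≈0.2703)
After 3 (propagate distance d=15): x=520/37 (≈14.0541) theta=10/37 (≈0.2703)
After 4 (thin lens f=-19): x=520/37 (≈14.0541) theta=710/703 (≈1.0100)
After 5 (propagate distance d=24): x=26920/703 (≈38.2930) theta=710/703 (≈1.0100)
After 6 (thin lens f=-37): x=26920/703 (≈38.2930) theta=53190/26011 (≈2.0449)
z_focus = -x_out/theta_out = -(26920/703)/(53190/26011) = -99604/5319 ≈ -18.7261
Rounded to 4 decimal places: z = -18.7261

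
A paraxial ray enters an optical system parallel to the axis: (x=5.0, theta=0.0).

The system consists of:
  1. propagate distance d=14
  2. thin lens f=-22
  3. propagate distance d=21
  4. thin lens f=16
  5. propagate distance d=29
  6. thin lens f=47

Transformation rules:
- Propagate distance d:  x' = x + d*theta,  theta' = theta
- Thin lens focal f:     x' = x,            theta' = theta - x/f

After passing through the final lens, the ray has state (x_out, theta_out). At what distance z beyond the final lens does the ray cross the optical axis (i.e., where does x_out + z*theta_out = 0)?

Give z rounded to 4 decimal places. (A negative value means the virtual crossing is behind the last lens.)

Initial: x=5.0000 theta=0.0000
After 1 (propagate distance d=14): x=5.0000 theta=0.0000
After 2 (thin lens f=-22): x=5.0000 theta=5/22 (≈0.2273)
After 3 (propagate distance d=21): x=215/22 (≈9.7727) theta=5/22 (≈0.2273)
After 4 (thin lens f=16): x=215/22 (≈9.7727) theta=-135/352 (≈-0.3835)
After 5 (propagate distance d=29): x=-475/352 (≈-1.3494) theta=-135/352 (≈-0.3835)
After 6 (thin lens f=47): x=-475/352 (≈-1.3494) theta=-2935/8272 (≈-0.3548)
z_focus = -x_out/theta_out = -(-475/352)/(-2935/8272) = -4465/1174 ≈ -3.8032
Rounded to 4 decimal places: z = -3.8032

Answer: -3.8032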